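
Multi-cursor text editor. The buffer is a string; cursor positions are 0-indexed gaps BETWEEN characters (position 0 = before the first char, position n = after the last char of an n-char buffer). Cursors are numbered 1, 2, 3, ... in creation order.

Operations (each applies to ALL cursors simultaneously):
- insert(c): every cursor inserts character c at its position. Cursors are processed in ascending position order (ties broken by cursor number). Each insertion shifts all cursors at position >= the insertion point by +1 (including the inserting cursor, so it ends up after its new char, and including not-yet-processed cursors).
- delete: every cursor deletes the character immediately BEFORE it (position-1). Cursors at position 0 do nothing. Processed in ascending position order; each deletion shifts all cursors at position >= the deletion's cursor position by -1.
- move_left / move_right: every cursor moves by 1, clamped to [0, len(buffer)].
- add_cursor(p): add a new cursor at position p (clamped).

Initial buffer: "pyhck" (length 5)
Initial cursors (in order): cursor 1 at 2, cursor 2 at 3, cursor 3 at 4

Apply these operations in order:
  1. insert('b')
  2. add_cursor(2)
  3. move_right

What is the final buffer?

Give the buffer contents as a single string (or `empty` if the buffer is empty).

Answer: pybhbcbk

Derivation:
After op 1 (insert('b')): buffer="pybhbcbk" (len 8), cursors c1@3 c2@5 c3@7, authorship ..1.2.3.
After op 2 (add_cursor(2)): buffer="pybhbcbk" (len 8), cursors c4@2 c1@3 c2@5 c3@7, authorship ..1.2.3.
After op 3 (move_right): buffer="pybhbcbk" (len 8), cursors c4@3 c1@4 c2@6 c3@8, authorship ..1.2.3.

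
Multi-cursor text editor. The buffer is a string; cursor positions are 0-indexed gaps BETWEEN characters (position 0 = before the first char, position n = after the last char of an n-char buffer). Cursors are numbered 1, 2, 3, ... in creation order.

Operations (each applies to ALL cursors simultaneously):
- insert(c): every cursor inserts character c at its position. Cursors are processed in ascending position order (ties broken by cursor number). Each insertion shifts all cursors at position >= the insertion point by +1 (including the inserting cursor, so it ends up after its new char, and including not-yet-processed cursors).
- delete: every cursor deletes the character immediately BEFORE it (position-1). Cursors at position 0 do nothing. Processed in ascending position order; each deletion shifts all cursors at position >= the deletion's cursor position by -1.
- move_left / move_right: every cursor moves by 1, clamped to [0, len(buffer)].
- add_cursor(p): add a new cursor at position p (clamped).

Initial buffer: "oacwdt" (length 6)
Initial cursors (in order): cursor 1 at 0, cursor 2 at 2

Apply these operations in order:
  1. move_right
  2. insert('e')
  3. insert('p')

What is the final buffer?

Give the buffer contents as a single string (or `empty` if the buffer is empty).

After op 1 (move_right): buffer="oacwdt" (len 6), cursors c1@1 c2@3, authorship ......
After op 2 (insert('e')): buffer="oeacewdt" (len 8), cursors c1@2 c2@5, authorship .1..2...
After op 3 (insert('p')): buffer="oepacepwdt" (len 10), cursors c1@3 c2@7, authorship .11..22...

Answer: oepacepwdt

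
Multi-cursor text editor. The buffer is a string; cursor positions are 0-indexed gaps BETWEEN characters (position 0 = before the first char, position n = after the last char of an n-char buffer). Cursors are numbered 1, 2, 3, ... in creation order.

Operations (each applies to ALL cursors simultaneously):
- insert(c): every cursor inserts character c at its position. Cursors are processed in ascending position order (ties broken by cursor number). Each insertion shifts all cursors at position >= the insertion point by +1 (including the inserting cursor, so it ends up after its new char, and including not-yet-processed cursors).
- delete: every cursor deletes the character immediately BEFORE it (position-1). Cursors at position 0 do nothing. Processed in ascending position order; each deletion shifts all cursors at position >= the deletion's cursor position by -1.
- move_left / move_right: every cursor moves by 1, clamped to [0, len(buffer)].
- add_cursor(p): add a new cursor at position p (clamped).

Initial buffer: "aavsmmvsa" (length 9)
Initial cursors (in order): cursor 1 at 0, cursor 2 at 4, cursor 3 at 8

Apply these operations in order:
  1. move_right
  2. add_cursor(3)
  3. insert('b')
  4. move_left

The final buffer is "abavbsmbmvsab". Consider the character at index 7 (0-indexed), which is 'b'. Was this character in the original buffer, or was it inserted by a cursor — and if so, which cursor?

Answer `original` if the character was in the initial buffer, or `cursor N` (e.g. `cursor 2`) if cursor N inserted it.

Answer: cursor 2

Derivation:
After op 1 (move_right): buffer="aavsmmvsa" (len 9), cursors c1@1 c2@5 c3@9, authorship .........
After op 2 (add_cursor(3)): buffer="aavsmmvsa" (len 9), cursors c1@1 c4@3 c2@5 c3@9, authorship .........
After op 3 (insert('b')): buffer="abavbsmbmvsab" (len 13), cursors c1@2 c4@5 c2@8 c3@13, authorship .1..4..2....3
After op 4 (move_left): buffer="abavbsmbmvsab" (len 13), cursors c1@1 c4@4 c2@7 c3@12, authorship .1..4..2....3
Authorship (.=original, N=cursor N): . 1 . . 4 . . 2 . . . . 3
Index 7: author = 2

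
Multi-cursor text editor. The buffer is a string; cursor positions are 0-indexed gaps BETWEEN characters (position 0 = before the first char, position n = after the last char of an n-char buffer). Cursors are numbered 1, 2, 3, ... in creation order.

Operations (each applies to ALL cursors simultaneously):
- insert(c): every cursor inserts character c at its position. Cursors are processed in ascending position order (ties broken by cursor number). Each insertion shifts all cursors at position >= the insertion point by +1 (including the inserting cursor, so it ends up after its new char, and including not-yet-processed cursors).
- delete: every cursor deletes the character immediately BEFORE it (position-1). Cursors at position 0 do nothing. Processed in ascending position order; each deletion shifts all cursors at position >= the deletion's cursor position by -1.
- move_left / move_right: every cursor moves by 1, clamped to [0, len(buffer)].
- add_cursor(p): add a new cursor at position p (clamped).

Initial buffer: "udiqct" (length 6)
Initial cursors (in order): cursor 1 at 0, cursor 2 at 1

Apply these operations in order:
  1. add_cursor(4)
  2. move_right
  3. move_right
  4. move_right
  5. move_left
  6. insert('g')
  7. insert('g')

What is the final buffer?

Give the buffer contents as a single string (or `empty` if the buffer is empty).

After op 1 (add_cursor(4)): buffer="udiqct" (len 6), cursors c1@0 c2@1 c3@4, authorship ......
After op 2 (move_right): buffer="udiqct" (len 6), cursors c1@1 c2@2 c3@5, authorship ......
After op 3 (move_right): buffer="udiqct" (len 6), cursors c1@2 c2@3 c3@6, authorship ......
After op 4 (move_right): buffer="udiqct" (len 6), cursors c1@3 c2@4 c3@6, authorship ......
After op 5 (move_left): buffer="udiqct" (len 6), cursors c1@2 c2@3 c3@5, authorship ......
After op 6 (insert('g')): buffer="udgigqcgt" (len 9), cursors c1@3 c2@5 c3@8, authorship ..1.2..3.
After op 7 (insert('g')): buffer="udggiggqcggt" (len 12), cursors c1@4 c2@7 c3@11, authorship ..11.22..33.

Answer: udggiggqcggt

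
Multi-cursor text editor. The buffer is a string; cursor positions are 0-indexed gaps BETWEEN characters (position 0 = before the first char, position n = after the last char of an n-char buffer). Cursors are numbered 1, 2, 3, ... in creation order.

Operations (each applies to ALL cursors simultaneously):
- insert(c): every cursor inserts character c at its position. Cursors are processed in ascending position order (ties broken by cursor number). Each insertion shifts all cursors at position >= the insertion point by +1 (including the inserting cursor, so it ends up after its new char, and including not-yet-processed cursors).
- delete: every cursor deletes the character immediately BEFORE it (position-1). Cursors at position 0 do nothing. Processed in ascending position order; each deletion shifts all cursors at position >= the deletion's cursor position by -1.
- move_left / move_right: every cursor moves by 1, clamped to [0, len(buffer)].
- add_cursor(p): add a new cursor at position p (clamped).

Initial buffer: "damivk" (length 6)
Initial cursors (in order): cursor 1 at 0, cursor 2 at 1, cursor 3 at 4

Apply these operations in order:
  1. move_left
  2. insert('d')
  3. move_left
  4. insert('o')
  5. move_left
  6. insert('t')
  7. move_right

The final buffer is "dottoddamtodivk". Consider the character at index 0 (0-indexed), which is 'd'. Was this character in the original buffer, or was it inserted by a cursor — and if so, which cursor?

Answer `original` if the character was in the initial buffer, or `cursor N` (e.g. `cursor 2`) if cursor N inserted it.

After op 1 (move_left): buffer="damivk" (len 6), cursors c1@0 c2@0 c3@3, authorship ......
After op 2 (insert('d')): buffer="dddamdivk" (len 9), cursors c1@2 c2@2 c3@6, authorship 12...3...
After op 3 (move_left): buffer="dddamdivk" (len 9), cursors c1@1 c2@1 c3@5, authorship 12...3...
After op 4 (insert('o')): buffer="dooddamodivk" (len 12), cursors c1@3 c2@3 c3@8, authorship 1122...33...
After op 5 (move_left): buffer="dooddamodivk" (len 12), cursors c1@2 c2@2 c3@7, authorship 1122...33...
After op 6 (insert('t')): buffer="dottoddamtodivk" (len 15), cursors c1@4 c2@4 c3@10, authorship 111222...333...
After op 7 (move_right): buffer="dottoddamtodivk" (len 15), cursors c1@5 c2@5 c3@11, authorship 111222...333...
Authorship (.=original, N=cursor N): 1 1 1 2 2 2 . . . 3 3 3 . . .
Index 0: author = 1

Answer: cursor 1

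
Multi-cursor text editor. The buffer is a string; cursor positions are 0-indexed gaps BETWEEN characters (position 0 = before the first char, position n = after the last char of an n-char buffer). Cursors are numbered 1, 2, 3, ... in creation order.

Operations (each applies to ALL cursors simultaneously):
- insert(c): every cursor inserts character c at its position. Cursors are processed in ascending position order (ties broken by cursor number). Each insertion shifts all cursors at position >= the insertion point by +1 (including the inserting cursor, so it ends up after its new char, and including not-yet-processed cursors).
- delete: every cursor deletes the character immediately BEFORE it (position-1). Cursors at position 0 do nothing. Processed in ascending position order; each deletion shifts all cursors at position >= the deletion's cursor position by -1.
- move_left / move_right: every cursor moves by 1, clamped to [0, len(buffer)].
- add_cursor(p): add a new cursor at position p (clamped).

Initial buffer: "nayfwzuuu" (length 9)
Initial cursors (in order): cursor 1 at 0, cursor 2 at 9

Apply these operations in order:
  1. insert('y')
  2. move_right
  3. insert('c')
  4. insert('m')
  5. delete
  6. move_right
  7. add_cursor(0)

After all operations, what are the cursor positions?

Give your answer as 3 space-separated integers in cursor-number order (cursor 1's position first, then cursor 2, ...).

Answer: 4 13 0

Derivation:
After op 1 (insert('y')): buffer="ynayfwzuuuy" (len 11), cursors c1@1 c2@11, authorship 1.........2
After op 2 (move_right): buffer="ynayfwzuuuy" (len 11), cursors c1@2 c2@11, authorship 1.........2
After op 3 (insert('c')): buffer="yncayfwzuuuyc" (len 13), cursors c1@3 c2@13, authorship 1.1........22
After op 4 (insert('m')): buffer="yncmayfwzuuuycm" (len 15), cursors c1@4 c2@15, authorship 1.11........222
After op 5 (delete): buffer="yncayfwzuuuyc" (len 13), cursors c1@3 c2@13, authorship 1.1........22
After op 6 (move_right): buffer="yncayfwzuuuyc" (len 13), cursors c1@4 c2@13, authorship 1.1........22
After op 7 (add_cursor(0)): buffer="yncayfwzuuuyc" (len 13), cursors c3@0 c1@4 c2@13, authorship 1.1........22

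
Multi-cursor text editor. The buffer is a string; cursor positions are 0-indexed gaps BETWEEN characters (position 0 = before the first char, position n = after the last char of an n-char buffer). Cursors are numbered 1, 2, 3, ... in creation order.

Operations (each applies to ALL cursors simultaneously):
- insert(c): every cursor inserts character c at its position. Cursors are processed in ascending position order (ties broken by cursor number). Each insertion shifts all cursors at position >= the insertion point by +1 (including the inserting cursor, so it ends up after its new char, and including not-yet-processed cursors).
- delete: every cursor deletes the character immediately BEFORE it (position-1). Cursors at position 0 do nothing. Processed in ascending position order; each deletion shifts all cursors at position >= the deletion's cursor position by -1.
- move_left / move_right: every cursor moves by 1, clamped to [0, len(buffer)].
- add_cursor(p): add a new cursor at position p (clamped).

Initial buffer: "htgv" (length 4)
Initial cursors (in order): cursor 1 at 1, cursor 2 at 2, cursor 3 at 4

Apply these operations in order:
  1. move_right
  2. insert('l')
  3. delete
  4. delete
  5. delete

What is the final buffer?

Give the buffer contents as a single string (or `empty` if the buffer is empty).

After op 1 (move_right): buffer="htgv" (len 4), cursors c1@2 c2@3 c3@4, authorship ....
After op 2 (insert('l')): buffer="htlglvl" (len 7), cursors c1@3 c2@5 c3@7, authorship ..1.2.3
After op 3 (delete): buffer="htgv" (len 4), cursors c1@2 c2@3 c3@4, authorship ....
After op 4 (delete): buffer="h" (len 1), cursors c1@1 c2@1 c3@1, authorship .
After op 5 (delete): buffer="" (len 0), cursors c1@0 c2@0 c3@0, authorship 

Answer: empty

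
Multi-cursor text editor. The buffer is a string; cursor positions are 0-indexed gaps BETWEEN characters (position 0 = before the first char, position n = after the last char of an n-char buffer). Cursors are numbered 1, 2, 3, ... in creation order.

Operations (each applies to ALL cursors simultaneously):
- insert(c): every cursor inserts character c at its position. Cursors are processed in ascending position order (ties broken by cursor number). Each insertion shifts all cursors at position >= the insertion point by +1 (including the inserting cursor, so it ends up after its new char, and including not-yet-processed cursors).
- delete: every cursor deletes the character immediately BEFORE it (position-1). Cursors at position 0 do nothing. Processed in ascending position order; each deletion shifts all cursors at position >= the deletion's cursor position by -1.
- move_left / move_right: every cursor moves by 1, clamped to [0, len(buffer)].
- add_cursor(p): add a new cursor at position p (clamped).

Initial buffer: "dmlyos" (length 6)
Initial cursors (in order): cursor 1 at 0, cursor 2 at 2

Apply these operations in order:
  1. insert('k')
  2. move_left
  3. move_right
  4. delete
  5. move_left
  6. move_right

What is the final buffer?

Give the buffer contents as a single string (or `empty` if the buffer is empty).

After op 1 (insert('k')): buffer="kdmklyos" (len 8), cursors c1@1 c2@4, authorship 1..2....
After op 2 (move_left): buffer="kdmklyos" (len 8), cursors c1@0 c2@3, authorship 1..2....
After op 3 (move_right): buffer="kdmklyos" (len 8), cursors c1@1 c2@4, authorship 1..2....
After op 4 (delete): buffer="dmlyos" (len 6), cursors c1@0 c2@2, authorship ......
After op 5 (move_left): buffer="dmlyos" (len 6), cursors c1@0 c2@1, authorship ......
After op 6 (move_right): buffer="dmlyos" (len 6), cursors c1@1 c2@2, authorship ......

Answer: dmlyos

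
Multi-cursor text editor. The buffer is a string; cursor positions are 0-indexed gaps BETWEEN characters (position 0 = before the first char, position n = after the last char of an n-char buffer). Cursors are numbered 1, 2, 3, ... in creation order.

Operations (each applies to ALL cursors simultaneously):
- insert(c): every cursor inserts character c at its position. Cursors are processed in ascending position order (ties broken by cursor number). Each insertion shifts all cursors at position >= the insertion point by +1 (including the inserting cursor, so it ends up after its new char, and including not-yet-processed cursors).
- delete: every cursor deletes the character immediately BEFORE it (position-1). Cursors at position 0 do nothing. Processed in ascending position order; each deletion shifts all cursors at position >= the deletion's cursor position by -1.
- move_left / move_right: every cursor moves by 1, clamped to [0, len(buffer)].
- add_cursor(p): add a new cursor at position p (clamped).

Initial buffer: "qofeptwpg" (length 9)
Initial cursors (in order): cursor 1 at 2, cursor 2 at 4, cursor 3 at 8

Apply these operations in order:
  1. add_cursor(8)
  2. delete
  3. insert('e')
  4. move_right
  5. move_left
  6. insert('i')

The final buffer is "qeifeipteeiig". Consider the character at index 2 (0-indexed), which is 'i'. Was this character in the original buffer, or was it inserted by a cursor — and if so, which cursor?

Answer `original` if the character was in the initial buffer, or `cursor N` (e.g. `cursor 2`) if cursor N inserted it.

After op 1 (add_cursor(8)): buffer="qofeptwpg" (len 9), cursors c1@2 c2@4 c3@8 c4@8, authorship .........
After op 2 (delete): buffer="qfptg" (len 5), cursors c1@1 c2@2 c3@4 c4@4, authorship .....
After op 3 (insert('e')): buffer="qefepteeg" (len 9), cursors c1@2 c2@4 c3@8 c4@8, authorship .1.2..34.
After op 4 (move_right): buffer="qefepteeg" (len 9), cursors c1@3 c2@5 c3@9 c4@9, authorship .1.2..34.
After op 5 (move_left): buffer="qefepteeg" (len 9), cursors c1@2 c2@4 c3@8 c4@8, authorship .1.2..34.
After op 6 (insert('i')): buffer="qeifeipteeiig" (len 13), cursors c1@3 c2@6 c3@12 c4@12, authorship .11.22..3434.
Authorship (.=original, N=cursor N): . 1 1 . 2 2 . . 3 4 3 4 .
Index 2: author = 1

Answer: cursor 1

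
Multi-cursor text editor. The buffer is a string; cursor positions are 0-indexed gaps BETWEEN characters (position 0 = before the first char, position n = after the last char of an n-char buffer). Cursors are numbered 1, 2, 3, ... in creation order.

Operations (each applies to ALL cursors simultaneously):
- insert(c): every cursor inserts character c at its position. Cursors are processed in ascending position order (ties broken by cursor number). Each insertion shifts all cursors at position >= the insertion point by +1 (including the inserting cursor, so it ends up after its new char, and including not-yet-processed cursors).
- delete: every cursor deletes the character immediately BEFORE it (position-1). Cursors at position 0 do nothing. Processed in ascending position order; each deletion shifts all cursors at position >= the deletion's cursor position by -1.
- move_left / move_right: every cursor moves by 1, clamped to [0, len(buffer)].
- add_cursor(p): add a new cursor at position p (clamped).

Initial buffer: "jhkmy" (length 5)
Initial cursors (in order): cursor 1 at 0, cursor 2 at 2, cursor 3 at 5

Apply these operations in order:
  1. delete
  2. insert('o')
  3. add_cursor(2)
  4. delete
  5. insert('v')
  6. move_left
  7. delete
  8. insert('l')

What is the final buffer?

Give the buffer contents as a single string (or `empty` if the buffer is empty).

After op 1 (delete): buffer="jkm" (len 3), cursors c1@0 c2@1 c3@3, authorship ...
After op 2 (insert('o')): buffer="ojokmo" (len 6), cursors c1@1 c2@3 c3@6, authorship 1.2..3
After op 3 (add_cursor(2)): buffer="ojokmo" (len 6), cursors c1@1 c4@2 c2@3 c3@6, authorship 1.2..3
After op 4 (delete): buffer="km" (len 2), cursors c1@0 c2@0 c4@0 c3@2, authorship ..
After op 5 (insert('v')): buffer="vvvkmv" (len 6), cursors c1@3 c2@3 c4@3 c3@6, authorship 124..3
After op 6 (move_left): buffer="vvvkmv" (len 6), cursors c1@2 c2@2 c4@2 c3@5, authorship 124..3
After op 7 (delete): buffer="vkv" (len 3), cursors c1@0 c2@0 c4@0 c3@2, authorship 4.3
After op 8 (insert('l')): buffer="lllvklv" (len 7), cursors c1@3 c2@3 c4@3 c3@6, authorship 1244.33

Answer: lllvklv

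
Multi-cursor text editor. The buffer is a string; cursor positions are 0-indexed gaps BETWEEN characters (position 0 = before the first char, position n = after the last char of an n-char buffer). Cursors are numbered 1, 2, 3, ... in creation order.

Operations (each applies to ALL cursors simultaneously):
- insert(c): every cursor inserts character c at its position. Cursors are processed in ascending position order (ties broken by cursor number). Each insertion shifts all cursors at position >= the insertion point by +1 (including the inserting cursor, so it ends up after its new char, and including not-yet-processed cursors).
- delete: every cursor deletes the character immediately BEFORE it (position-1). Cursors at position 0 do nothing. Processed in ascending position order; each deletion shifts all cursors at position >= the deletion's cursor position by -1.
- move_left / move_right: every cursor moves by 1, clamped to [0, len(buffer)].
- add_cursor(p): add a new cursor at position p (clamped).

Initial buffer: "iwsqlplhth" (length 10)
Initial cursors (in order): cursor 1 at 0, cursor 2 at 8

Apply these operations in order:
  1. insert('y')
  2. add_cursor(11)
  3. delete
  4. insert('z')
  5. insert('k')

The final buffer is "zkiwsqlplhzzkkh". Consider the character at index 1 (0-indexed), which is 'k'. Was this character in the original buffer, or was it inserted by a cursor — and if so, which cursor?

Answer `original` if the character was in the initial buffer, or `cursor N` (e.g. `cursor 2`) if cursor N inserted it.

After op 1 (insert('y')): buffer="yiwsqlplhyth" (len 12), cursors c1@1 c2@10, authorship 1........2..
After op 2 (add_cursor(11)): buffer="yiwsqlplhyth" (len 12), cursors c1@1 c2@10 c3@11, authorship 1........2..
After op 3 (delete): buffer="iwsqlplhh" (len 9), cursors c1@0 c2@8 c3@8, authorship .........
After op 4 (insert('z')): buffer="ziwsqlplhzzh" (len 12), cursors c1@1 c2@11 c3@11, authorship 1........23.
After op 5 (insert('k')): buffer="zkiwsqlplhzzkkh" (len 15), cursors c1@2 c2@14 c3@14, authorship 11........2323.
Authorship (.=original, N=cursor N): 1 1 . . . . . . . . 2 3 2 3 .
Index 1: author = 1

Answer: cursor 1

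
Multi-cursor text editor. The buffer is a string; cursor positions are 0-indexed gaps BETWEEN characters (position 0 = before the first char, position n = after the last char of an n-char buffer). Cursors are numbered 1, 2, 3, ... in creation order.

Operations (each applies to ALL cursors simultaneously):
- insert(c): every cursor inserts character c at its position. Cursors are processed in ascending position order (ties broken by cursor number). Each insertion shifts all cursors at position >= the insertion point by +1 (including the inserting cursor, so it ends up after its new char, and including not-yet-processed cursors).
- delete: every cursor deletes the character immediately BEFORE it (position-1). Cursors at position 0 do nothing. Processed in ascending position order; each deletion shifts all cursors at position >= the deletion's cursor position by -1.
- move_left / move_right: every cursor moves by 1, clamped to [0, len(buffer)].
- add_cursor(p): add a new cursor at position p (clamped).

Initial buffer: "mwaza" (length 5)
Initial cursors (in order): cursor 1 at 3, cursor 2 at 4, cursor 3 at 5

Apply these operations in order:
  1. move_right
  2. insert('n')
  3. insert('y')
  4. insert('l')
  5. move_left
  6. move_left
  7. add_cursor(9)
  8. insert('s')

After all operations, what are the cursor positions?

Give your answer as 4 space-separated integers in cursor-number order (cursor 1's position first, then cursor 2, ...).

Answer: 6 16 16 11

Derivation:
After op 1 (move_right): buffer="mwaza" (len 5), cursors c1@4 c2@5 c3@5, authorship .....
After op 2 (insert('n')): buffer="mwaznann" (len 8), cursors c1@5 c2@8 c3@8, authorship ....1.23
After op 3 (insert('y')): buffer="mwaznyannyy" (len 11), cursors c1@6 c2@11 c3@11, authorship ....11.2323
After op 4 (insert('l')): buffer="mwaznylannyyll" (len 14), cursors c1@7 c2@14 c3@14, authorship ....111.232323
After op 5 (move_left): buffer="mwaznylannyyll" (len 14), cursors c1@6 c2@13 c3@13, authorship ....111.232323
After op 6 (move_left): buffer="mwaznylannyyll" (len 14), cursors c1@5 c2@12 c3@12, authorship ....111.232323
After op 7 (add_cursor(9)): buffer="mwaznylannyyll" (len 14), cursors c1@5 c4@9 c2@12 c3@12, authorship ....111.232323
After op 8 (insert('s')): buffer="mwaznsylansnyyssll" (len 18), cursors c1@6 c4@11 c2@16 c3@16, authorship ....1111.243232323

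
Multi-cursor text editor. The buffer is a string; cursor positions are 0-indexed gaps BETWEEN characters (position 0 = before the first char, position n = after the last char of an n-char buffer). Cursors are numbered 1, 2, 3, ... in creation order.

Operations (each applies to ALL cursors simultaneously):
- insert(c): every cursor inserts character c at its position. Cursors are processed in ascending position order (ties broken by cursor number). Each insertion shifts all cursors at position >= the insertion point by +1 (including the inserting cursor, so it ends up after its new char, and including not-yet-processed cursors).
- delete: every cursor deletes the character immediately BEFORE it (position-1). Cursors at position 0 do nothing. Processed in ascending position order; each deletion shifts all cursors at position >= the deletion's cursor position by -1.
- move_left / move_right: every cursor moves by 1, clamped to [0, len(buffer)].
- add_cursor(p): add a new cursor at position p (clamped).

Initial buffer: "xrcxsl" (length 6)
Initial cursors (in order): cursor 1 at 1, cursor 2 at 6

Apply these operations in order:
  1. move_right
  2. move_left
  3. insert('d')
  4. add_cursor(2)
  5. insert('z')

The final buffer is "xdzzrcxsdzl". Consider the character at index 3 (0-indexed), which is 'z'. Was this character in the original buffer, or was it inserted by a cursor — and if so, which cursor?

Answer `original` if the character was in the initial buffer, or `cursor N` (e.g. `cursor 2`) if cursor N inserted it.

Answer: cursor 3

Derivation:
After op 1 (move_right): buffer="xrcxsl" (len 6), cursors c1@2 c2@6, authorship ......
After op 2 (move_left): buffer="xrcxsl" (len 6), cursors c1@1 c2@5, authorship ......
After op 3 (insert('d')): buffer="xdrcxsdl" (len 8), cursors c1@2 c2@7, authorship .1....2.
After op 4 (add_cursor(2)): buffer="xdrcxsdl" (len 8), cursors c1@2 c3@2 c2@7, authorship .1....2.
After op 5 (insert('z')): buffer="xdzzrcxsdzl" (len 11), cursors c1@4 c3@4 c2@10, authorship .113....22.
Authorship (.=original, N=cursor N): . 1 1 3 . . . . 2 2 .
Index 3: author = 3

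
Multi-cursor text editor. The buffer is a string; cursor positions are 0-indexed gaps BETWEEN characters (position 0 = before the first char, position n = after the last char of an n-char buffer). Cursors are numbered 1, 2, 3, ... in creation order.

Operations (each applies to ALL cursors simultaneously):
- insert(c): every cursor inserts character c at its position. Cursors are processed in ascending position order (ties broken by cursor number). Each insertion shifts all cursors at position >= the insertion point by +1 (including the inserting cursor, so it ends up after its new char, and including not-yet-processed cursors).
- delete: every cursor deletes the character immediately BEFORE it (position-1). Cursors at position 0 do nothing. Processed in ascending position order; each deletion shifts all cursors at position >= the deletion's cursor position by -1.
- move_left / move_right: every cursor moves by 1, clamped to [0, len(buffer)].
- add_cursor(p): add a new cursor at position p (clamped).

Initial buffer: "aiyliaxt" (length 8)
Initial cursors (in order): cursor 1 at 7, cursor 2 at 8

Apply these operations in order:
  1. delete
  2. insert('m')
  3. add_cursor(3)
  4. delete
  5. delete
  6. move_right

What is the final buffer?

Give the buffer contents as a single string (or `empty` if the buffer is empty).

Answer: al

Derivation:
After op 1 (delete): buffer="aiylia" (len 6), cursors c1@6 c2@6, authorship ......
After op 2 (insert('m')): buffer="aiyliamm" (len 8), cursors c1@8 c2@8, authorship ......12
After op 3 (add_cursor(3)): buffer="aiyliamm" (len 8), cursors c3@3 c1@8 c2@8, authorship ......12
After op 4 (delete): buffer="ailia" (len 5), cursors c3@2 c1@5 c2@5, authorship .....
After op 5 (delete): buffer="al" (len 2), cursors c3@1 c1@2 c2@2, authorship ..
After op 6 (move_right): buffer="al" (len 2), cursors c1@2 c2@2 c3@2, authorship ..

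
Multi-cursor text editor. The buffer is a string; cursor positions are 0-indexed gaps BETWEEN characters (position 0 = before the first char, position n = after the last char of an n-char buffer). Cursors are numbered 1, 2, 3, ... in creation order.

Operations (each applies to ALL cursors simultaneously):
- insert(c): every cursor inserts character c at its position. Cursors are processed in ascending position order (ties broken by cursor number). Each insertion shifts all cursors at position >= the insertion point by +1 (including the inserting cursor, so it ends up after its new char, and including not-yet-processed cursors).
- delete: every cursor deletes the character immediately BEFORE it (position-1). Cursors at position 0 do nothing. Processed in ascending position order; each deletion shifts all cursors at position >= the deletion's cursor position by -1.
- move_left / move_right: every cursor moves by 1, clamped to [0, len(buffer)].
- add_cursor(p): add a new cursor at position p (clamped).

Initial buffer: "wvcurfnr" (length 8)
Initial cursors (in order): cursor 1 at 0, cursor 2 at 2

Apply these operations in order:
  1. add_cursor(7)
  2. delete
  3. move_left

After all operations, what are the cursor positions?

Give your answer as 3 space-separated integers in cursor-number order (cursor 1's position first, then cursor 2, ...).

Answer: 0 0 4

Derivation:
After op 1 (add_cursor(7)): buffer="wvcurfnr" (len 8), cursors c1@0 c2@2 c3@7, authorship ........
After op 2 (delete): buffer="wcurfr" (len 6), cursors c1@0 c2@1 c3@5, authorship ......
After op 3 (move_left): buffer="wcurfr" (len 6), cursors c1@0 c2@0 c3@4, authorship ......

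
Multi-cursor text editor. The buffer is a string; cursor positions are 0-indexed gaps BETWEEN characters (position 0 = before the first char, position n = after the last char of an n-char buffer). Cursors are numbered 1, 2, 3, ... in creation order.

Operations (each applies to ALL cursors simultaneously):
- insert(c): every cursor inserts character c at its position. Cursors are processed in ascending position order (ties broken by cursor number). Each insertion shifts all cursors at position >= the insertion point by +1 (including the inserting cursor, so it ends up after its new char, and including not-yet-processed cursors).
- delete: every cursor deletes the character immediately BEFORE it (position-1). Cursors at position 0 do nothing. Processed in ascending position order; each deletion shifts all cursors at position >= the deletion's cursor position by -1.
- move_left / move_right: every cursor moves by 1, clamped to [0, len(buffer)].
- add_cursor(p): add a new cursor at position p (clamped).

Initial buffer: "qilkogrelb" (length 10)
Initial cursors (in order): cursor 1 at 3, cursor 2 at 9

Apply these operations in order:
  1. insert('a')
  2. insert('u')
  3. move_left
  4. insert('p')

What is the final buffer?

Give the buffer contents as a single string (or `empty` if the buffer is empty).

After op 1 (insert('a')): buffer="qilakogrelab" (len 12), cursors c1@4 c2@11, authorship ...1......2.
After op 2 (insert('u')): buffer="qilaukogrelaub" (len 14), cursors c1@5 c2@13, authorship ...11......22.
After op 3 (move_left): buffer="qilaukogrelaub" (len 14), cursors c1@4 c2@12, authorship ...11......22.
After op 4 (insert('p')): buffer="qilapukogrelapub" (len 16), cursors c1@5 c2@14, authorship ...111......222.

Answer: qilapukogrelapub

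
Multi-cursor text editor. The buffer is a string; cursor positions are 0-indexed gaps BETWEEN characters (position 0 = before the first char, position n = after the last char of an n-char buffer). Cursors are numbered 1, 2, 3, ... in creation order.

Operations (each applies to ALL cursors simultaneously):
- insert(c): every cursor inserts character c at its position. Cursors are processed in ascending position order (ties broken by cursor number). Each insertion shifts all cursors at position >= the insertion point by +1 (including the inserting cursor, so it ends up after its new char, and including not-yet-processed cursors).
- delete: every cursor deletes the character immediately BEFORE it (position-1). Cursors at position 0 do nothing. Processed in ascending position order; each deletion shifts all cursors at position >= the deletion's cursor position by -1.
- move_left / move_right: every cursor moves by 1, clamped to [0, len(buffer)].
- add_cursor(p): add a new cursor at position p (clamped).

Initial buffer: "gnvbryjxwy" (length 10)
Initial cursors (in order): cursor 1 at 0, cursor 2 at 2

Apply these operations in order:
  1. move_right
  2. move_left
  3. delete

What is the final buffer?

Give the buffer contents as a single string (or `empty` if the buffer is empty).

Answer: gvbryjxwy

Derivation:
After op 1 (move_right): buffer="gnvbryjxwy" (len 10), cursors c1@1 c2@3, authorship ..........
After op 2 (move_left): buffer="gnvbryjxwy" (len 10), cursors c1@0 c2@2, authorship ..........
After op 3 (delete): buffer="gvbryjxwy" (len 9), cursors c1@0 c2@1, authorship .........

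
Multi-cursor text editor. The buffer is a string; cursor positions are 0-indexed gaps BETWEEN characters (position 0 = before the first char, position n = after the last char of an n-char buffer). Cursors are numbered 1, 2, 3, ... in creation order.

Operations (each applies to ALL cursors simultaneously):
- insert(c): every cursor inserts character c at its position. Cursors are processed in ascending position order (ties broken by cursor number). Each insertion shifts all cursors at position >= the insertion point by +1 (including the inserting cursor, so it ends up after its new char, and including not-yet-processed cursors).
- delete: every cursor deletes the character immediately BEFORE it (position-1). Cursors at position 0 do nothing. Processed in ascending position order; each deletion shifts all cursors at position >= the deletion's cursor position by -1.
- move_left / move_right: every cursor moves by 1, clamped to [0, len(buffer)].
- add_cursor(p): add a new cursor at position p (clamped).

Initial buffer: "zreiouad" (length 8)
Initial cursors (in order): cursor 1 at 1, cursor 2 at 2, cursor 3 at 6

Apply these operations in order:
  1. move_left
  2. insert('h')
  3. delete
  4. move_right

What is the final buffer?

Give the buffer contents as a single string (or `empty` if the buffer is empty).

Answer: zreiouad

Derivation:
After op 1 (move_left): buffer="zreiouad" (len 8), cursors c1@0 c2@1 c3@5, authorship ........
After op 2 (insert('h')): buffer="hzhreiohuad" (len 11), cursors c1@1 c2@3 c3@8, authorship 1.2....3...
After op 3 (delete): buffer="zreiouad" (len 8), cursors c1@0 c2@1 c3@5, authorship ........
After op 4 (move_right): buffer="zreiouad" (len 8), cursors c1@1 c2@2 c3@6, authorship ........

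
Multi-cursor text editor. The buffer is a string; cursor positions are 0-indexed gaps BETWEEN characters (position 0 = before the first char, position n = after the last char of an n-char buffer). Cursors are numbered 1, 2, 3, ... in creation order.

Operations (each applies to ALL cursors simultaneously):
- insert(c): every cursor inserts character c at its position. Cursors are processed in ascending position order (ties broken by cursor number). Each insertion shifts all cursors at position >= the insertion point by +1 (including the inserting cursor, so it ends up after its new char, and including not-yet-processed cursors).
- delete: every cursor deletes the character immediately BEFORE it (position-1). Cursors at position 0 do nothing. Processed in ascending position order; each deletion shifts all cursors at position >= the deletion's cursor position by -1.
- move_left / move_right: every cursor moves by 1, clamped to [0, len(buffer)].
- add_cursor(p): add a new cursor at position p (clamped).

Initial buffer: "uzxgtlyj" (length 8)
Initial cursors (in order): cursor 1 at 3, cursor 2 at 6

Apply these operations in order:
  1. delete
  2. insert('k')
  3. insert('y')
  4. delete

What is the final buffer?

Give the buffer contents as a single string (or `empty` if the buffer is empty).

After op 1 (delete): buffer="uzgtyj" (len 6), cursors c1@2 c2@4, authorship ......
After op 2 (insert('k')): buffer="uzkgtkyj" (len 8), cursors c1@3 c2@6, authorship ..1..2..
After op 3 (insert('y')): buffer="uzkygtkyyj" (len 10), cursors c1@4 c2@8, authorship ..11..22..
After op 4 (delete): buffer="uzkgtkyj" (len 8), cursors c1@3 c2@6, authorship ..1..2..

Answer: uzkgtkyj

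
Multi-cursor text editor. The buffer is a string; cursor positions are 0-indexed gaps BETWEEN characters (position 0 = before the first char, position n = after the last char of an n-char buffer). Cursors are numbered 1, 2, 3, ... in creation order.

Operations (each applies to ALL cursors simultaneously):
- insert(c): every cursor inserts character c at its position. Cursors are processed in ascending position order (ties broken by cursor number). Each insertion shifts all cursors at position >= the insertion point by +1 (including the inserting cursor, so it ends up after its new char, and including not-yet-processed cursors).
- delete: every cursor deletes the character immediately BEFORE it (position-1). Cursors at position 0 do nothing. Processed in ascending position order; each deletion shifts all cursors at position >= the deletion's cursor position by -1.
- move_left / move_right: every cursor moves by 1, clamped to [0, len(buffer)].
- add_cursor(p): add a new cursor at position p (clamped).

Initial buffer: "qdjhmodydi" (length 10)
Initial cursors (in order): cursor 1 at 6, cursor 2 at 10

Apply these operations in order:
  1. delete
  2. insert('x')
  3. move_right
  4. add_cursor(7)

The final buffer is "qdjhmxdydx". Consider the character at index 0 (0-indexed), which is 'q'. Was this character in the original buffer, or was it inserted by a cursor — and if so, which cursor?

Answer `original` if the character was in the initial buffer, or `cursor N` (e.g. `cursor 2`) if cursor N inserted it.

Answer: original

Derivation:
After op 1 (delete): buffer="qdjhmdyd" (len 8), cursors c1@5 c2@8, authorship ........
After op 2 (insert('x')): buffer="qdjhmxdydx" (len 10), cursors c1@6 c2@10, authorship .....1...2
After op 3 (move_right): buffer="qdjhmxdydx" (len 10), cursors c1@7 c2@10, authorship .....1...2
After op 4 (add_cursor(7)): buffer="qdjhmxdydx" (len 10), cursors c1@7 c3@7 c2@10, authorship .....1...2
Authorship (.=original, N=cursor N): . . . . . 1 . . . 2
Index 0: author = original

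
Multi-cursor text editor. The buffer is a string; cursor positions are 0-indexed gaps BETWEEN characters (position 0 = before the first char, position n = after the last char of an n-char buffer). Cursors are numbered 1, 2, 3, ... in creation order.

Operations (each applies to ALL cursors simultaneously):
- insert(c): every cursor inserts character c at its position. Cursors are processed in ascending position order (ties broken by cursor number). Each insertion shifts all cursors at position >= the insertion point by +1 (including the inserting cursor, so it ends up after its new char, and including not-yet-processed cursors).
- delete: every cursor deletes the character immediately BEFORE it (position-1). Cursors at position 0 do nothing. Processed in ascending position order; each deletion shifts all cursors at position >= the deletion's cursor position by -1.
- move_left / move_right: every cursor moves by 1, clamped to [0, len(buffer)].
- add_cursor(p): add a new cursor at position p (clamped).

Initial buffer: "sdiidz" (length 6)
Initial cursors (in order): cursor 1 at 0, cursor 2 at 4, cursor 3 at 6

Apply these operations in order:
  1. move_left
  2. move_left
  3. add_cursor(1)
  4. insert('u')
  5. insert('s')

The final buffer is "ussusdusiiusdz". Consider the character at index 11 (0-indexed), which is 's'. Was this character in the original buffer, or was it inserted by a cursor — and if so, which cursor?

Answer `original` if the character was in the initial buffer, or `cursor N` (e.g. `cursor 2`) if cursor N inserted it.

After op 1 (move_left): buffer="sdiidz" (len 6), cursors c1@0 c2@3 c3@5, authorship ......
After op 2 (move_left): buffer="sdiidz" (len 6), cursors c1@0 c2@2 c3@4, authorship ......
After op 3 (add_cursor(1)): buffer="sdiidz" (len 6), cursors c1@0 c4@1 c2@2 c3@4, authorship ......
After op 4 (insert('u')): buffer="usuduiiudz" (len 10), cursors c1@1 c4@3 c2@5 c3@8, authorship 1.4.2..3..
After op 5 (insert('s')): buffer="ussusdusiiusdz" (len 14), cursors c1@2 c4@5 c2@8 c3@12, authorship 11.44.22..33..
Authorship (.=original, N=cursor N): 1 1 . 4 4 . 2 2 . . 3 3 . .
Index 11: author = 3

Answer: cursor 3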